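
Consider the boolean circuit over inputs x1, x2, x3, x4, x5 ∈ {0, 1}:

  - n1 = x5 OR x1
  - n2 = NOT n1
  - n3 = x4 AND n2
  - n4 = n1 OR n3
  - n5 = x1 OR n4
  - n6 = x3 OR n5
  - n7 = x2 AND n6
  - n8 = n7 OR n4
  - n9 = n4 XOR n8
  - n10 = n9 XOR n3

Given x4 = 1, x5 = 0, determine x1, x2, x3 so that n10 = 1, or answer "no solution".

x1=0 x2=0 x3=1

Check with x4 = 1, x5 = 0 and x1=0, x2=0, x3=1:
n1 = x5 OR x1 = 0 OR 0 = 0
n2 = NOT n1 = NOT 0 = 1
n3 = x4 AND n2 = 1 AND 1 = 1
n4 = n1 OR n3 = 0 OR 1 = 1
n5 = x1 OR n4 = 0 OR 1 = 1
n6 = x3 OR n5 = 1 OR 1 = 1
n7 = x2 AND n6 = 0 AND 1 = 0
n8 = n7 OR n4 = 0 OR 1 = 1
n9 = n4 XOR n8 = 1 XOR 1 = 0
n10 = n9 XOR n3 = 0 XOR 1 = 1
So n10 = 1.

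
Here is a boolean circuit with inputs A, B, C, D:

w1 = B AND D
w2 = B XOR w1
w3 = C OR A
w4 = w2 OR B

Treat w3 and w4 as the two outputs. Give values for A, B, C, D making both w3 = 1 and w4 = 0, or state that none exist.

Check with A=0 B=0 C=1 D=1:
w1 = B AND D = 0 AND 1 = 0
w2 = B XOR w1 = 0 XOR 0 = 0
w3 = C OR A = 1 OR 0 = 1
w4 = w2 OR B = 0 OR 0 = 0
So w3 = 1 and w4 = 0.

A=0 B=0 C=1 D=1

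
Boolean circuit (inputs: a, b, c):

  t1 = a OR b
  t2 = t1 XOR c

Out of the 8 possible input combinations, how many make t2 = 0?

4

t2 = t1 XOR c must be 0, so t1 and c are equal.
Enumerating the 8 input combinations, 4 give t2 = 0 and 4 give t2 = 1.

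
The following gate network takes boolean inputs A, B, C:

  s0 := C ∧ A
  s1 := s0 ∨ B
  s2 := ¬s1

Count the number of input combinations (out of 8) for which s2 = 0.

5

s2 = ¬s1 must be 0, so s1 = 1.
s1 = s0 ∨ B must be 1, so at least one of s0, B is 1.
Satisfying assignments:
  A=0, B=1, C=0
  A=0, B=1, C=1
  A=1, B=0, C=1
  A=1, B=1, C=0
  A=1, B=1, C=1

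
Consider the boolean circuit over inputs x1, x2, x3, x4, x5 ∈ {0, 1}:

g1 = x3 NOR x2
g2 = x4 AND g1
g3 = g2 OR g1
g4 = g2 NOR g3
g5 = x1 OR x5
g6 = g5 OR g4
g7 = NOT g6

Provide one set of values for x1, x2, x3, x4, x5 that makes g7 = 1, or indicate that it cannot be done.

x1=0, x2=0, x3=0, x4=1, x5=0

g7 = NOT g6 must be 1, so g6 = 0.
g6 = g5 OR g4 must be 0, so both g5 = 0 and g4 = 0.
g5 = x1 OR x5 must be 0, so both x1 = 0 and x5 = 0.
Check with x1=0, x2=0, x3=0, x4=1, x5=0:
g1 = x3 NOR x2 = 0 NOR 0 = 1
g2 = x4 AND g1 = 1 AND 1 = 1
g3 = g2 OR g1 = 1 OR 1 = 1
g4 = g2 NOR g3 = 1 NOR 1 = 0
g5 = x1 OR x5 = 0 OR 0 = 0
g6 = g5 OR g4 = 0 OR 0 = 0
g7 = NOT g6 = NOT 0 = 1
So g7 = 1 as required.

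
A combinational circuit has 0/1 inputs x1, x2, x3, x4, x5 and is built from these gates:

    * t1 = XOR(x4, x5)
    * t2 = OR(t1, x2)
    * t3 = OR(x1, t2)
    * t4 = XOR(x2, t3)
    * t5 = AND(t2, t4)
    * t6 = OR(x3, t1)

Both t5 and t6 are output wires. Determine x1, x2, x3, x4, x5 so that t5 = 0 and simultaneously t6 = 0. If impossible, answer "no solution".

x1=0, x2=0, x3=0, x4=1, x5=1

Check with x1=0, x2=0, x3=0, x4=1, x5=1:
t1 = XOR(x4, x5) = XOR(1, 1) = 0
t2 = OR(t1, x2) = OR(0, 0) = 0
t3 = OR(x1, t2) = OR(0, 0) = 0
t4 = XOR(x2, t3) = XOR(0, 0) = 0
t5 = AND(t2, t4) = AND(0, 0) = 0
t6 = OR(x3, t1) = OR(0, 0) = 0
So t5 = 0 and t6 = 0.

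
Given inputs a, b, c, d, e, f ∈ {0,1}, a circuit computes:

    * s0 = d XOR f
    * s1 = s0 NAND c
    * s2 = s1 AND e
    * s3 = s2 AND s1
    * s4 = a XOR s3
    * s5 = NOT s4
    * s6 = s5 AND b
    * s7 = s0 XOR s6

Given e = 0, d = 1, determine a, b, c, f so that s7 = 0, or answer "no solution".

Check with e = 0, d = 1 and a=1, b=1, c=1, f=1:
s0 = d XOR f = 1 XOR 1 = 0
s1 = s0 NAND c = 0 NAND 1 = 1
s2 = s1 AND e = 1 AND 0 = 0
s3 = s2 AND s1 = 0 AND 1 = 0
s4 = a XOR s3 = 1 XOR 0 = 1
s5 = NOT s4 = NOT 1 = 0
s6 = s5 AND b = 0 AND 1 = 0
s7 = s0 XOR s6 = 0 XOR 0 = 0
So s7 = 0.

a=1 b=1 c=1 f=1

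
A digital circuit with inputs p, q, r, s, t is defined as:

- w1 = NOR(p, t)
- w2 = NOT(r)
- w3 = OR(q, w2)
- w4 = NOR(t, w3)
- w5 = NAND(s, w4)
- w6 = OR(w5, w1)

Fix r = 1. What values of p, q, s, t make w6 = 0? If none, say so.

w6 = OR(w5, w1) must be 0, so both w5 = 0 and w1 = 0.
Check with r = 1 and p=1, q=0, s=1, t=0:
w1 = NOR(p, t) = NOR(1, 0) = 0
w2 = NOT(r) = NOT 1 = 0
w3 = OR(q, w2) = OR(0, 0) = 0
w4 = NOR(t, w3) = NOR(0, 0) = 1
w5 = NAND(s, w4) = NAND(1, 1) = 0
w6 = OR(w5, w1) = OR(0, 0) = 0
So w6 = 0.

p=1 q=0 s=1 t=0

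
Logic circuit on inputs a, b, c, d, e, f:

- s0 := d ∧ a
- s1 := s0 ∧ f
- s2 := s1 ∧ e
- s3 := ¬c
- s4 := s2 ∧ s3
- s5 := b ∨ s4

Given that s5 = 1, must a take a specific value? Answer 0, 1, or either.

Both values of a occur among assignments with s5 = 1:
  a=0: a=0, b=1, c=0, d=0, e=0, f=0
  a=1: a=1, b=0, c=0, d=1, e=1, f=1

either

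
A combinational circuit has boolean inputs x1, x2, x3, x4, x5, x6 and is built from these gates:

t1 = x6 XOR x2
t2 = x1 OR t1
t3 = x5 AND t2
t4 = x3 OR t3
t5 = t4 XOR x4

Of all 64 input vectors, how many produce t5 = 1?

t5 = t4 XOR x4 must be 1, so t4 and x4 differ.
Enumerating the 64 input combinations, 32 give t5 = 1 and 32 give t5 = 0.

32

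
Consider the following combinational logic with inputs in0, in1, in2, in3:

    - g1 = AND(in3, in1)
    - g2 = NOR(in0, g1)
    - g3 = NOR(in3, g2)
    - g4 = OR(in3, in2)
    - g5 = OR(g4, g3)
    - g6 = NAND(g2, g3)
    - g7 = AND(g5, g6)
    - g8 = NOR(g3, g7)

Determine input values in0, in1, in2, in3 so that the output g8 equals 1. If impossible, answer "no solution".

g8 = NOR(g3, g7) must be 1, so both g3 = 0 and g7 = 0.
g3 = NOR(in3, g2) must be 0, so at least one of in3, g2 is 1.
g7 = AND(g5, g6) must be 0, so at least one of g5, g6 is 0.
Check with in0=0, in1=1, in2=0, in3=0:
g1 = AND(in3, in1) = AND(0, 1) = 0
g2 = NOR(in0, g1) = NOR(0, 0) = 1
g3 = NOR(in3, g2) = NOR(0, 1) = 0
g4 = OR(in3, in2) = OR(0, 0) = 0
g5 = OR(g4, g3) = OR(0, 0) = 0
g6 = NAND(g2, g3) = NAND(1, 0) = 1
g7 = AND(g5, g6) = AND(0, 1) = 0
g8 = NOR(g3, g7) = NOR(0, 0) = 1
So g8 = 1 as required.

in0=0, in1=1, in2=0, in3=0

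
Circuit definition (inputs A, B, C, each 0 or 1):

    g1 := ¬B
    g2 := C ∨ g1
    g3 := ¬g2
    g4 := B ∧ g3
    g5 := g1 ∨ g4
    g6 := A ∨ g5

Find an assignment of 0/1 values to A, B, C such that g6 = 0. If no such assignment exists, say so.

A=0 B=1 C=1

Check with A=0 B=1 C=1:
g1 = ¬B = ¬1 = 0
g2 = C ∨ g1 = 1 ∨ 0 = 1
g3 = ¬g2 = ¬1 = 0
g4 = B ∧ g3 = 1 ∧ 0 = 0
g5 = g1 ∨ g4 = 0 ∨ 0 = 0
g6 = A ∨ g5 = 0 ∨ 0 = 0
So g6 = 0 as required.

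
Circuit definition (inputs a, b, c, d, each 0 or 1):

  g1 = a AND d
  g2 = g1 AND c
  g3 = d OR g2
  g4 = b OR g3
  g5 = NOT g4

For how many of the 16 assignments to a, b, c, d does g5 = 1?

4

g5 = NOT g4 must be 1, so g4 = 0.
Enumerating the 16 input combinations, 4 give g5 = 1 and 12 give g5 = 0.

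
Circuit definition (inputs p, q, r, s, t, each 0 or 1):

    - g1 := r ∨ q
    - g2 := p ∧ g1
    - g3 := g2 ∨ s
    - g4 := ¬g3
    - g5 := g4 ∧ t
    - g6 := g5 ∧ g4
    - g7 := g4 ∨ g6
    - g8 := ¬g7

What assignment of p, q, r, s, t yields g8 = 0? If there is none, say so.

Check with p=0, q=0, r=1, s=0, t=0:
g1 = r ∨ q = 1 ∨ 0 = 1
g2 = p ∧ g1 = 0 ∧ 1 = 0
g3 = g2 ∨ s = 0 ∨ 0 = 0
g4 = ¬g3 = ¬0 = 1
g5 = g4 ∧ t = 1 ∧ 0 = 0
g6 = g5 ∧ g4 = 0 ∧ 1 = 0
g7 = g4 ∨ g6 = 1 ∨ 0 = 1
g8 = ¬g7 = ¬1 = 0
So g8 = 0 as required.

p=0, q=0, r=1, s=0, t=0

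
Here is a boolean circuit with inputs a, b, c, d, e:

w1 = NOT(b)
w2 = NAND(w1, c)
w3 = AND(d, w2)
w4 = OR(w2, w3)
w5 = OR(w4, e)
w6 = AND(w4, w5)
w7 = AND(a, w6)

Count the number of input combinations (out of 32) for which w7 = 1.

w7 = AND(a, w6) must be 1, so both a = 1 and w6 = 1.
Enumerating the 32 input combinations, 12 give w7 = 1 and 20 give w7 = 0.

12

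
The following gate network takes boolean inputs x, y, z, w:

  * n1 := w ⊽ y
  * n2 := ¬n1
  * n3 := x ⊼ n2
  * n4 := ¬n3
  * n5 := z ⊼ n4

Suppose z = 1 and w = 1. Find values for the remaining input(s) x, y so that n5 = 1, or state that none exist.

n5 = z ⊼ n4 must be 1, so at least one of z, n4 is 0.
Check with z = 1 and w = 1 and x=0, y=1:
n1 = w ⊽ y = 1 ⊽ 1 = 0
n2 = ¬n1 = ¬0 = 1
n3 = x ⊼ n2 = 0 ⊼ 1 = 1
n4 = ¬n3 = ¬1 = 0
n5 = z ⊼ n4 = 1 ⊼ 0 = 1
So n5 = 1.

x=0 y=1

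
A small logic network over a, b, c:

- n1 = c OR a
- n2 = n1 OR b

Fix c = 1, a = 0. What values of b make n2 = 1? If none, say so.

b=0

n2 = n1 OR b must be 1, so at least one of n1, b is 1.
Check with c = 1, a = 0 and b=0:
n1 = c OR a = 1 OR 0 = 1
n2 = n1 OR b = 1 OR 0 = 1
So n2 = 1.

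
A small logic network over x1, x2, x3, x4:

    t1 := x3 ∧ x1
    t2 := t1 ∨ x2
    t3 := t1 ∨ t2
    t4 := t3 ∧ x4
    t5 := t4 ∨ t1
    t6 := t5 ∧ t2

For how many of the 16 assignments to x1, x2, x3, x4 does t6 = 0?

9

t6 = t5 ∧ t2 must be 0, so at least one of t5, t2 is 0.
Enumerating the 16 input combinations, 9 give t6 = 0 and 7 give t6 = 1.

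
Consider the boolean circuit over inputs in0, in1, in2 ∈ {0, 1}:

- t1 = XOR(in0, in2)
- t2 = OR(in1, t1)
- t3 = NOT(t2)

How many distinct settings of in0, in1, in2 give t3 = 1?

2

t3 = NOT(t2) must be 1, so t2 = 0.
t2 = OR(in1, t1) must be 0, so both in1 = 0 and t1 = 0.
Enumerating the 8 input combinations, 2 give t3 = 1 and 6 give t3 = 0.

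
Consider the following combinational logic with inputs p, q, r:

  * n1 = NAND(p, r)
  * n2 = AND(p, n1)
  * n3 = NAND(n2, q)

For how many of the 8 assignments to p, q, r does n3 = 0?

1

n3 = NAND(n2, q) must be 0, so both n2 = 1 and q = 1.
Satisfying assignments:
  p=1, q=1, r=0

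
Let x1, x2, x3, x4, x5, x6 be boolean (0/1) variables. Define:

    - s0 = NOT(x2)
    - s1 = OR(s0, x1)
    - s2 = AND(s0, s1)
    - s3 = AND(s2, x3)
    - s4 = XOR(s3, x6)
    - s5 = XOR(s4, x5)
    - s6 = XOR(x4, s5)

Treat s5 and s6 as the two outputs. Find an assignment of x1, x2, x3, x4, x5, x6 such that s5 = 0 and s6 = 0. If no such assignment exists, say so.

Check with x1=1, x2=1, x3=0, x4=0, x5=0, x6=0:
s0 = NOT(x2) = NOT 1 = 0
s1 = OR(s0, x1) = OR(0, 1) = 1
s2 = AND(s0, s1) = AND(0, 1) = 0
s3 = AND(s2, x3) = AND(0, 0) = 0
s4 = XOR(s3, x6) = XOR(0, 0) = 0
s5 = XOR(s4, x5) = XOR(0, 0) = 0
s6 = XOR(x4, s5) = XOR(0, 0) = 0
So s5 = 0 and s6 = 0.

x1=1, x2=1, x3=0, x4=0, x5=0, x6=0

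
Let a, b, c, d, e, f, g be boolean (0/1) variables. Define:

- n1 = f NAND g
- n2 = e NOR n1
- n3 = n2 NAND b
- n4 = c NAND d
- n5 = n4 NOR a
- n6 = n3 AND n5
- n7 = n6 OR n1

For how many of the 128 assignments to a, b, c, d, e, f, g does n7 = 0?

29

n7 = n6 OR n1 must be 0, so both n6 = 0 and n1 = 0.
n6 = n3 AND n5 must be 0, so at least one of n3, n5 is 0.
n1 = f NAND g must be 0, so both f = 1 and g = 1.
Enumerating the 128 input combinations, 29 give n7 = 0 and 99 give n7 = 1.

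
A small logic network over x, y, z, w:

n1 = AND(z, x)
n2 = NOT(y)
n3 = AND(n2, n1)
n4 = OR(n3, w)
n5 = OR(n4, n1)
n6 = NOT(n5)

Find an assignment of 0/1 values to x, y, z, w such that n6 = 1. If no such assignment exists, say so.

n6 = NOT(n5) must be 1, so n5 = 0.
n5 = OR(n4, n1) must be 0, so both n4 = 0 and n1 = 0.
Check with x=0, y=1, z=1, w=0:
n1 = AND(z, x) = AND(1, 0) = 0
n2 = NOT(y) = NOT 1 = 0
n3 = AND(n2, n1) = AND(0, 0) = 0
n4 = OR(n3, w) = OR(0, 0) = 0
n5 = OR(n4, n1) = OR(0, 0) = 0
n6 = NOT(n5) = NOT 0 = 1
So n6 = 1 as required.

x=0, y=1, z=1, w=0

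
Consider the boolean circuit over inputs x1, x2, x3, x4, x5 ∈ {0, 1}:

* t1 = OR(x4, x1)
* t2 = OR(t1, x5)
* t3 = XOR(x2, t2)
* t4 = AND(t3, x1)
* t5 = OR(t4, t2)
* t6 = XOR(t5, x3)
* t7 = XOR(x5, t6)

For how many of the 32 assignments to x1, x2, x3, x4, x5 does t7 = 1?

t7 = XOR(x5, t6) must be 1, so x5 and t6 differ.
Enumerating the 32 input combinations, 16 give t7 = 1 and 16 give t7 = 0.

16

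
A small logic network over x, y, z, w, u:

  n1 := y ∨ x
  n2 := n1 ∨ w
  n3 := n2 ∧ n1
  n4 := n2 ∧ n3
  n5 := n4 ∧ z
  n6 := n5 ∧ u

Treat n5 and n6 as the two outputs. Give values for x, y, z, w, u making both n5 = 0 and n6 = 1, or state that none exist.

no solution exists

Across all 32 input combinations, none give both n5 = 0 and n6 = 1.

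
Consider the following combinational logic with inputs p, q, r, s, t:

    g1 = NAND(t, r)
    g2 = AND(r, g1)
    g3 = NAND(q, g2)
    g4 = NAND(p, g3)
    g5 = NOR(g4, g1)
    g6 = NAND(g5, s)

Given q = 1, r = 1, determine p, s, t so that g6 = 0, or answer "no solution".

g6 = NAND(g5, s) must be 0, so both g5 = 1 and s = 1.
g5 = NOR(g4, g1) must be 1, so both g4 = 0 and g1 = 0.
Check with q = 1, r = 1 and p=1, s=1, t=1:
g1 = NAND(t, r) = NAND(1, 1) = 0
g2 = AND(r, g1) = AND(1, 0) = 0
g3 = NAND(q, g2) = NAND(1, 0) = 1
g4 = NAND(p, g3) = NAND(1, 1) = 0
g5 = NOR(g4, g1) = NOR(0, 0) = 1
g6 = NAND(g5, s) = NAND(1, 1) = 0
So g6 = 0.

p=1 s=1 t=1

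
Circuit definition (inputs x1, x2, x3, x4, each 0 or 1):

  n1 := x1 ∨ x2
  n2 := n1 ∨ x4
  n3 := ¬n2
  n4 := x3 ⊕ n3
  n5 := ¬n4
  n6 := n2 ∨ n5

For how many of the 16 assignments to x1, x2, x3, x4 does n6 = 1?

15

n6 = n2 ∨ n5 must be 1, so at least one of n2, n5 is 1.
Enumerating the 16 input combinations, 15 give n6 = 1 and 1 give n6 = 0.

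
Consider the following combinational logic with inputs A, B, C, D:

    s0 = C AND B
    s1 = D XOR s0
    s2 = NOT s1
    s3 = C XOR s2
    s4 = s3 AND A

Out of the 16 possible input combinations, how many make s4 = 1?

4

s4 = s3 AND A must be 1, so both s3 = 1 and A = 1.
s3 = C XOR s2 must be 1, so C and s2 differ.
Enumerating the 16 input combinations, 4 give s4 = 1 and 12 give s4 = 0.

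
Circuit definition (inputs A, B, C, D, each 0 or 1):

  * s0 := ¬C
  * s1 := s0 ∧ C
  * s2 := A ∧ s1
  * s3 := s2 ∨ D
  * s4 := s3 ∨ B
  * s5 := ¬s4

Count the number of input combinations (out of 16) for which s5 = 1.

s5 = ¬s4 must be 1, so s4 = 0.
s4 = s3 ∨ B must be 0, so both s3 = 0 and B = 0.
s3 = s2 ∨ D must be 0, so both s2 = 0 and D = 0.
Satisfying assignments:
  A=0, B=0, C=0, D=0
  A=0, B=0, C=1, D=0
  A=1, B=0, C=0, D=0
  A=1, B=0, C=1, D=0

4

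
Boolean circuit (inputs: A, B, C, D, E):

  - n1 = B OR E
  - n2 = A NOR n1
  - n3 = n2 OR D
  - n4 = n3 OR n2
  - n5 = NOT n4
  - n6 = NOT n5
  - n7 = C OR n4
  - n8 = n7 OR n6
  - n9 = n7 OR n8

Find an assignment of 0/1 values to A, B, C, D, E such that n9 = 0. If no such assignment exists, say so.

A=0 B=1 C=0 D=0 E=1

n9 = n7 OR n8 must be 0, so both n7 = 0 and n8 = 0.
Check with A=0 B=1 C=0 D=0 E=1:
n1 = B OR E = 1 OR 1 = 1
n2 = A NOR n1 = 0 NOR 1 = 0
n3 = n2 OR D = 0 OR 0 = 0
n4 = n3 OR n2 = 0 OR 0 = 0
n5 = NOT n4 = NOT 0 = 1
n6 = NOT n5 = NOT 1 = 0
n7 = C OR n4 = 0 OR 0 = 0
n8 = n7 OR n6 = 0 OR 0 = 0
n9 = n7 OR n8 = 0 OR 0 = 0
So n9 = 0 as required.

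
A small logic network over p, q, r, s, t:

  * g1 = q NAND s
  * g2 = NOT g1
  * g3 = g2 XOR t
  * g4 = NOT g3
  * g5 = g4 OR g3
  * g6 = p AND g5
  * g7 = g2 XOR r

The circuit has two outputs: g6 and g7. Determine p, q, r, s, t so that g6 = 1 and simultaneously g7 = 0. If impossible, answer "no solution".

Check with p=1, q=1, r=0, s=0, t=0:
g1 = q NAND s = 1 NAND 0 = 1
g2 = NOT g1 = NOT 1 = 0
g3 = g2 XOR t = 0 XOR 0 = 0
g4 = NOT g3 = NOT 0 = 1
g5 = g4 OR g3 = 1 OR 0 = 1
g6 = p AND g5 = 1 AND 1 = 1
g7 = g2 XOR r = 0 XOR 0 = 0
So g6 = 1 and g7 = 0.

p=1, q=1, r=0, s=0, t=0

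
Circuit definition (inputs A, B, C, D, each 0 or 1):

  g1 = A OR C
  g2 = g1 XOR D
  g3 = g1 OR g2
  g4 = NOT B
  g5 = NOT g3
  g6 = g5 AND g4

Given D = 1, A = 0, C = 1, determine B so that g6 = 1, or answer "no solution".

no solution exists

With D = 1, A = 0, C = 1 fixed, none of the 2 settings of B give g6 = 1.
For example, with B=0:
g1 = A OR C = 0 OR 1 = 1
g2 = g1 XOR D = 1 XOR 1 = 0
g3 = g1 OR g2 = 1 OR 0 = 1
g4 = NOT B = NOT 0 = 1
g5 = NOT g3 = NOT 1 = 0
g6 = g5 AND g4 = 0 AND 1 = 0
giving g6 = 0 ≠ 1.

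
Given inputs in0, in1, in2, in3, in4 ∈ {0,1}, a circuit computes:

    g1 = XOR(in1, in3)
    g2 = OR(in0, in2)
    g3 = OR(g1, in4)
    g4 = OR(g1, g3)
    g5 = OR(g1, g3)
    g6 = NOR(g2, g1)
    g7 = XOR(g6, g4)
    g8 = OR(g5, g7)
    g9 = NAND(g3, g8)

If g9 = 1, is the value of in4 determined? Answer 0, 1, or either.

0

g9 = NAND(g3, g8) must be 1, so at least one of g3, g8 is 0.
Every assignment with g9 = 1 has in4 = 0; there are 8 such assignment(s).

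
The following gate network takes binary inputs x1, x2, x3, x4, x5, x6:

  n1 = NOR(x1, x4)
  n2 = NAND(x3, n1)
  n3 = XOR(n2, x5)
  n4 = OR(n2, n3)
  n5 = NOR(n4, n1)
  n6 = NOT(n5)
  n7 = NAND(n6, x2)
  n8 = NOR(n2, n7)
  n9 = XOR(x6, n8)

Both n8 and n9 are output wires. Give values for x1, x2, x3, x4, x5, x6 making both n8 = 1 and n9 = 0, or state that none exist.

x1=0, x2=1, x3=1, x4=0, x5=1, x6=1

Check with x1=0, x2=1, x3=1, x4=0, x5=1, x6=1:
n1 = NOR(x1, x4) = NOR(0, 0) = 1
n2 = NAND(x3, n1) = NAND(1, 1) = 0
n3 = XOR(n2, x5) = XOR(0, 1) = 1
n4 = OR(n2, n3) = OR(0, 1) = 1
n5 = NOR(n4, n1) = NOR(1, 1) = 0
n6 = NOT(n5) = NOT 0 = 1
n7 = NAND(n6, x2) = NAND(1, 1) = 0
n8 = NOR(n2, n7) = NOR(0, 0) = 1
n9 = XOR(x6, n8) = XOR(1, 1) = 0
So n8 = 1 and n9 = 0.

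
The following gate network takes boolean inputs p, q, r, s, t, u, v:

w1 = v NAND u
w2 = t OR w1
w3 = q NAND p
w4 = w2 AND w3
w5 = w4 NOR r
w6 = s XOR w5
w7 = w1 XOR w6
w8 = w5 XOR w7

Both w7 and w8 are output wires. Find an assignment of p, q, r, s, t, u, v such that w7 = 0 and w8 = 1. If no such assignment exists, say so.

Check with p=1, q=1, r=0, s=0, t=1, u=0, v=0:
w1 = v NAND u = 0 NAND 0 = 1
w2 = t OR w1 = 1 OR 1 = 1
w3 = q NAND p = 1 NAND 1 = 0
w4 = w2 AND w3 = 1 AND 0 = 0
w5 = w4 NOR r = 0 NOR 0 = 1
w6 = s XOR w5 = 0 XOR 1 = 1
w7 = w1 XOR w6 = 1 XOR 1 = 0
w8 = w5 XOR w7 = 1 XOR 0 = 1
So w7 = 0 and w8 = 1.

p=1, q=1, r=0, s=0, t=1, u=0, v=0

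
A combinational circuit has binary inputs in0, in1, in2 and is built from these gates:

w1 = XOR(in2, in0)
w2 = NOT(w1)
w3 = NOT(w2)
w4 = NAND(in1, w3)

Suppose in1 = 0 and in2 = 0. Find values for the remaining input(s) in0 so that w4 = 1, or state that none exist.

in0=0

Check with in1 = 0 and in2 = 0 and in0=0:
w1 = XOR(in2, in0) = XOR(0, 0) = 0
w2 = NOT(w1) = NOT 0 = 1
w3 = NOT(w2) = NOT 1 = 0
w4 = NAND(in1, w3) = NAND(0, 0) = 1
So w4 = 1.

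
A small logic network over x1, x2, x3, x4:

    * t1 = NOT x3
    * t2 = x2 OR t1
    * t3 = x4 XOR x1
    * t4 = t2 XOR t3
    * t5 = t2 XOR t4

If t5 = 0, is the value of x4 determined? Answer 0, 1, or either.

either

Both values of x4 occur among assignments with t5 = 0:
  x4=0: x1=0, x2=0, x3=0, x4=0
  x4=1: x1=1, x2=0, x3=0, x4=1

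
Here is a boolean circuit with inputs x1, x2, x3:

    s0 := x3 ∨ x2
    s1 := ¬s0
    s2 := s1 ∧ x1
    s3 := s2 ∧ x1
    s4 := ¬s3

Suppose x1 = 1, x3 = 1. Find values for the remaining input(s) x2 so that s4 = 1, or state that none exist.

x2=0

s4 = ¬s3 must be 1, so s3 = 0.
s3 = s2 ∧ x1 must be 0, so at least one of s2, x1 is 0.
Check with x1 = 1, x3 = 1 and x2=0:
s0 = x3 ∨ x2 = 1 ∨ 0 = 1
s1 = ¬s0 = ¬1 = 0
s2 = s1 ∧ x1 = 0 ∧ 1 = 0
s3 = s2 ∧ x1 = 0 ∧ 1 = 0
s4 = ¬s3 = ¬0 = 1
So s4 = 1.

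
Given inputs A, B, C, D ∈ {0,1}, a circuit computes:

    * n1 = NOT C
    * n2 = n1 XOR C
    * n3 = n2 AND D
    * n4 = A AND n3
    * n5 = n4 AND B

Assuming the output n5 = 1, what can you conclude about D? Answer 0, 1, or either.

1

n5 = n4 AND B must be 1, so both n4 = 1 and B = 1.
n4 = A AND n3 must be 1, so both A = 1 and n3 = 1.
n3 = n2 AND D must be 1, so both n2 = 1 and D = 1.
Every assignment with n5 = 1 has D = 1; there are 2 such assignment(s).
  A=1, B=1, C=0, D=1
  A=1, B=1, C=1, D=1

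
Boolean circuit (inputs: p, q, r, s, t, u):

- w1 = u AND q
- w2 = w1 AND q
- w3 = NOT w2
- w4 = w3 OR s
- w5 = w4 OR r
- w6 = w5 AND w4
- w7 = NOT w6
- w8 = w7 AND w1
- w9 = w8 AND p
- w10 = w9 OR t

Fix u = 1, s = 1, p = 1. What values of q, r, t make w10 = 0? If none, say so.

w10 = w9 OR t must be 0, so both w9 = 0 and t = 0.
w9 = w8 AND p must be 0, so at least one of w8, p is 0.
Check with u = 1, s = 1, p = 1 and q=0, r=0, t=0:
w1 = u AND q = 1 AND 0 = 0
w2 = w1 AND q = 0 AND 0 = 0
w3 = NOT w2 = NOT 0 = 1
w4 = w3 OR s = 1 OR 1 = 1
w5 = w4 OR r = 1 OR 0 = 1
w6 = w5 AND w4 = 1 AND 1 = 1
w7 = NOT w6 = NOT 1 = 0
w8 = w7 AND w1 = 0 AND 0 = 0
w9 = w8 AND p = 0 AND 1 = 0
w10 = w9 OR t = 0 OR 0 = 0
So w10 = 0.

q=0, r=0, t=0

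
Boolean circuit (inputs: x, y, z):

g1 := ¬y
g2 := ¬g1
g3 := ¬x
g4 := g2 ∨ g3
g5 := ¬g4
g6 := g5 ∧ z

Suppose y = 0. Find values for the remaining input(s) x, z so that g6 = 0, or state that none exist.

g6 = g5 ∧ z must be 0, so at least one of g5, z is 0.
Check with y = 0 and x=1, z=0:
g1 = ¬y = ¬0 = 1
g2 = ¬g1 = ¬1 = 0
g3 = ¬x = ¬1 = 0
g4 = g2 ∨ g3 = 0 ∨ 0 = 0
g5 = ¬g4 = ¬0 = 1
g6 = g5 ∧ z = 1 ∧ 0 = 0
So g6 = 0.

x=1 z=0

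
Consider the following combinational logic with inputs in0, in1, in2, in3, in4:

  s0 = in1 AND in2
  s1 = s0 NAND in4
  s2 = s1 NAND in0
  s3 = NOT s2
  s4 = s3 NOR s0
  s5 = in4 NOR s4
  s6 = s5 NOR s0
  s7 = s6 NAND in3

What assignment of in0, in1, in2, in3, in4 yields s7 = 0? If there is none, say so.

s7 = s6 NAND in3 must be 0, so both s6 = 1 and in3 = 1.
s6 = s5 NOR s0 must be 1, so both s5 = 0 and s0 = 0.
Check with in0=0, in1=1, in2=0, in3=1, in4=1:
s0 = in1 AND in2 = 1 AND 0 = 0
s1 = s0 NAND in4 = 0 NAND 1 = 1
s2 = s1 NAND in0 = 1 NAND 0 = 1
s3 = NOT s2 = NOT 1 = 0
s4 = s3 NOR s0 = 0 NOR 0 = 1
s5 = in4 NOR s4 = 1 NOR 1 = 0
s6 = s5 NOR s0 = 0 NOR 0 = 1
s7 = s6 NAND in3 = 1 NAND 1 = 0
So s7 = 0 as required.

in0=0, in1=1, in2=0, in3=1, in4=1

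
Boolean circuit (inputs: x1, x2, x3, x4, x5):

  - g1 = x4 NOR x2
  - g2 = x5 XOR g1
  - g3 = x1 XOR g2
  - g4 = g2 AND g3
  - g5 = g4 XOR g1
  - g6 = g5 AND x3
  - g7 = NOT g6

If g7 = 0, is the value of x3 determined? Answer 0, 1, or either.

g7 = NOT g6 must be 0, so g6 = 1.
g6 = g5 AND x3 must be 1, so both g5 = 1 and x3 = 1.
Every assignment with g7 = 0 has x3 = 1; there are 6 such assignment(s).

1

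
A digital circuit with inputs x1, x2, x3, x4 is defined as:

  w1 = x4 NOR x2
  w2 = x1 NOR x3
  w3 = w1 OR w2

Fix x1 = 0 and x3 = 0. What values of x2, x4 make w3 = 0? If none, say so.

With x1 = 0 and x3 = 0 fixed, none of the 4 settings of x2, x4 give w3 = 0.
For example, with x2=0, x4=1:
w1 = x4 NOR x2 = 1 NOR 0 = 0
w2 = x1 NOR x3 = 0 NOR 0 = 1
w3 = w1 OR w2 = 0 OR 1 = 1
giving w3 = 1 ≠ 0.

no solution exists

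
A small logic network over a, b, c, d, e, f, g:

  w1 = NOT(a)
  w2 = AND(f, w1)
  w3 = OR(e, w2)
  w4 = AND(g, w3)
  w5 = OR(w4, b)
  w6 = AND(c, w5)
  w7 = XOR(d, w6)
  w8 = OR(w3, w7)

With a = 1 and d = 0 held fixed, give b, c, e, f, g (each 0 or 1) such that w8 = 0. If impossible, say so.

Check with a = 1 and d = 0 and b=1, c=0, e=0, f=1, g=0:
w1 = NOT(a) = NOT 1 = 0
w2 = AND(f, w1) = AND(1, 0) = 0
w3 = OR(e, w2) = OR(0, 0) = 0
w4 = AND(g, w3) = AND(0, 0) = 0
w5 = OR(w4, b) = OR(0, 1) = 1
w6 = AND(c, w5) = AND(0, 1) = 0
w7 = XOR(d, w6) = XOR(0, 0) = 0
w8 = OR(w3, w7) = OR(0, 0) = 0
So w8 = 0.

b=1, c=0, e=0, f=1, g=0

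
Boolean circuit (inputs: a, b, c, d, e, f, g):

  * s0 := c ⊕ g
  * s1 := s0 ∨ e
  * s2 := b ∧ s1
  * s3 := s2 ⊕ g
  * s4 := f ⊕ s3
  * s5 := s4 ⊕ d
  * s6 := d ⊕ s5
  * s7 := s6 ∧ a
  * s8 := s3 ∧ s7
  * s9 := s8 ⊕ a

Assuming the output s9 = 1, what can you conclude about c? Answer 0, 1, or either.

either

Both values of c occur among assignments with s9 = 1:
  c=0: a=1, b=0, c=0, d=0, e=0, f=0, g=0
  c=1: a=1, b=0, c=1, d=0, e=0, f=0, g=0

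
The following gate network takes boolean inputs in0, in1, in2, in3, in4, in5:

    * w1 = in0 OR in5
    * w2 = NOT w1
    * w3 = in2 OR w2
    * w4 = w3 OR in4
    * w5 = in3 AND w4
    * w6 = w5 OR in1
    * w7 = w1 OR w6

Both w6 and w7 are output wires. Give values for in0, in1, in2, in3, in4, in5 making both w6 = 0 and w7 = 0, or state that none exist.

Check with in0=0, in1=0, in2=0, in3=0, in4=0, in5=0:
w1 = in0 OR in5 = 0 OR 0 = 0
w2 = NOT w1 = NOT 0 = 1
w3 = in2 OR w2 = 0 OR 1 = 1
w4 = w3 OR in4 = 1 OR 0 = 1
w5 = in3 AND w4 = 0 AND 1 = 0
w6 = w5 OR in1 = 0 OR 0 = 0
w7 = w1 OR w6 = 0 OR 0 = 0
So w6 = 0 and w7 = 0.

in0=0, in1=0, in2=0, in3=0, in4=0, in5=0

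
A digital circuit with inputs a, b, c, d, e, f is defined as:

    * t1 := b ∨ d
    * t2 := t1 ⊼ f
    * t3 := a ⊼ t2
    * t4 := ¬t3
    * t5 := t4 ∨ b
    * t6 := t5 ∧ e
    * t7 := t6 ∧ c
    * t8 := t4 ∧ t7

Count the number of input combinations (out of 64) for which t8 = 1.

5

t8 = t4 ∧ t7 must be 1, so both t4 = 1 and t7 = 1.
t4 = ¬t3 must be 1, so t3 = 0.
t7 = t6 ∧ c must be 1, so both t6 = 1 and c = 1.
Satisfying assignments:
  a=1, b=0, c=1, d=0, e=1, f=0
  a=1, b=0, c=1, d=0, e=1, f=1
  a=1, b=0, c=1, d=1, e=1, f=0
  a=1, b=1, c=1, d=0, e=1, f=0
  a=1, b=1, c=1, d=1, e=1, f=0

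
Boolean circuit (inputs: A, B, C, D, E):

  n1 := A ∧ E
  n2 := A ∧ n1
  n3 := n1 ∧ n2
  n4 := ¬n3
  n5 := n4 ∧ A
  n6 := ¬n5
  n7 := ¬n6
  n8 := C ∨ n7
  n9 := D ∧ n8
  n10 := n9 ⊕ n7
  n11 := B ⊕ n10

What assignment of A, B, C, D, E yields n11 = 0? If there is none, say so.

Check with A=1, B=0, C=0, D=1, E=0:
n1 = A ∧ E = 1 ∧ 0 = 0
n2 = A ∧ n1 = 1 ∧ 0 = 0
n3 = n1 ∧ n2 = 0 ∧ 0 = 0
n4 = ¬n3 = ¬0 = 1
n5 = n4 ∧ A = 1 ∧ 1 = 1
n6 = ¬n5 = ¬1 = 0
n7 = ¬n6 = ¬0 = 1
n8 = C ∨ n7 = 0 ∨ 1 = 1
n9 = D ∧ n8 = 1 ∧ 1 = 1
n10 = n9 ⊕ n7 = 1 ⊕ 1 = 0
n11 = B ⊕ n10 = 0 ⊕ 0 = 0
So n11 = 0 as required.

A=1, B=0, C=0, D=1, E=0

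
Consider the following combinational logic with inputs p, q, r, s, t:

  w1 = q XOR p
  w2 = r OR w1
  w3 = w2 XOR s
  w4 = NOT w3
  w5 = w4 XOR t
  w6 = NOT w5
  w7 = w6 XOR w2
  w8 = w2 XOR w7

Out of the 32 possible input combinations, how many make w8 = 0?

16

w8 = w2 XOR w7 must be 0, so w2 and w7 are equal.
Enumerating the 32 input combinations, 16 give w8 = 0 and 16 give w8 = 1.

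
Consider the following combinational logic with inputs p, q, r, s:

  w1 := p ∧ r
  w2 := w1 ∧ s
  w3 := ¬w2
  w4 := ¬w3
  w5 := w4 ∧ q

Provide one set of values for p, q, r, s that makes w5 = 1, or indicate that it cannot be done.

w5 = w4 ∧ q must be 1, so both w4 = 1 and q = 1.
Check with p=1, q=1, r=1, s=1:
w1 = p ∧ r = 1 ∧ 1 = 1
w2 = w1 ∧ s = 1 ∧ 1 = 1
w3 = ¬w2 = ¬1 = 0
w4 = ¬w3 = ¬0 = 1
w5 = w4 ∧ q = 1 ∧ 1 = 1
So w5 = 1 as required.

p=1, q=1, r=1, s=1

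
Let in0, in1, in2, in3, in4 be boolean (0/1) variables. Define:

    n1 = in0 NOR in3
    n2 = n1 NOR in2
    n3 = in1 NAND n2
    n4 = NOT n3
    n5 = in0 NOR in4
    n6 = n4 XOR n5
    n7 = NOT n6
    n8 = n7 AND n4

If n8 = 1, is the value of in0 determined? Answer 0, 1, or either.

n8 = n7 AND n4 must be 1, so both n7 = 1 and n4 = 1.
n7 = NOT n6 must be 1, so n6 = 0.
Every assignment with n8 = 1 has in0 = 0; there are 1 such assignment(s).
  in0=0, in1=1, in2=0, in3=1, in4=0

0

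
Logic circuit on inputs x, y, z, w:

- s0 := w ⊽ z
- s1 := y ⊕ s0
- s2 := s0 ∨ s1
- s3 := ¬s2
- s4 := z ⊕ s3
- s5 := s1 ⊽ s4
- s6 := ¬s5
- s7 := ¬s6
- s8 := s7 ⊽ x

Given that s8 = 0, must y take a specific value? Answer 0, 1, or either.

either

Both values of y occur among assignments with s8 = 0:
  y=0: x=0, y=0, z=1, w=0
  y=1: x=0, y=1, z=0, w=0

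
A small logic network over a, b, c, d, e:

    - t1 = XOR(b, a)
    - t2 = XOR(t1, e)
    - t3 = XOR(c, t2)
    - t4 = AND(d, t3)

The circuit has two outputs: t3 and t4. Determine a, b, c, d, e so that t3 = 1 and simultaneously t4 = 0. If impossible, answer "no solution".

a=0, b=0, c=0, d=0, e=1

Check with a=0, b=0, c=0, d=0, e=1:
t1 = XOR(b, a) = XOR(0, 0) = 0
t2 = XOR(t1, e) = XOR(0, 1) = 1
t3 = XOR(c, t2) = XOR(0, 1) = 1
t4 = AND(d, t3) = AND(0, 1) = 0
So t3 = 1 and t4 = 0.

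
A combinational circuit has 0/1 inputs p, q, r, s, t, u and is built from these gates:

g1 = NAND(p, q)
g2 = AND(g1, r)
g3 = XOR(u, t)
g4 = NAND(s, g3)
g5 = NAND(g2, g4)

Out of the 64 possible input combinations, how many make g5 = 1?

g5 = NAND(g2, g4) must be 1, so at least one of g2, g4 is 0.
Enumerating the 64 input combinations, 46 give g5 = 1 and 18 give g5 = 0.

46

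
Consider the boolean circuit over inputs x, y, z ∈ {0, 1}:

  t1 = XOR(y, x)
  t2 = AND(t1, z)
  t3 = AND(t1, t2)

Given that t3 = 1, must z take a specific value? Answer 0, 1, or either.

t3 = AND(t1, t2) must be 1, so both t1 = 1 and t2 = 1.
t1 = XOR(y, x) must be 1, so y and x differ.
t2 = AND(t1, z) must be 1, so both t1 = 1 and z = 1.
Every assignment with t3 = 1 has z = 1; there are 2 such assignment(s).
  x=0, y=1, z=1
  x=1, y=0, z=1

1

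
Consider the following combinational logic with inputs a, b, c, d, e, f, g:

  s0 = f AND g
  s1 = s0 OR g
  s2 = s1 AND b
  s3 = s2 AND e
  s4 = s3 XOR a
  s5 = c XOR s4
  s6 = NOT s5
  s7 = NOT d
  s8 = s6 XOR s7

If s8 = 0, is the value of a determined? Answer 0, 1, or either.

Both values of a occur among assignments with s8 = 0:
  a=0: a=0, b=0, c=0, d=0, e=0, f=0, g=0
  a=1: a=1, b=0, c=0, d=1, e=0, f=0, g=0

either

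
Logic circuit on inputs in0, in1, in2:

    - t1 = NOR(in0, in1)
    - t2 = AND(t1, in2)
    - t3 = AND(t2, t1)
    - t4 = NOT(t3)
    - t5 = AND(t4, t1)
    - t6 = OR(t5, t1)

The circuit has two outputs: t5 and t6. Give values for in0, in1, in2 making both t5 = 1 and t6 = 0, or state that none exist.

Across all 8 input combinations, none give both t5 = 1 and t6 = 0.

no solution exists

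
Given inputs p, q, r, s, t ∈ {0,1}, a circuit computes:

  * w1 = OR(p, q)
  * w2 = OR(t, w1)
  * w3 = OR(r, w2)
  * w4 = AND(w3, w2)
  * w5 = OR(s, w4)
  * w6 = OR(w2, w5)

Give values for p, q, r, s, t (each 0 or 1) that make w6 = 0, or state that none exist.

Check with p=0, q=0, r=1, s=0, t=0:
w1 = OR(p, q) = OR(0, 0) = 0
w2 = OR(t, w1) = OR(0, 0) = 0
w3 = OR(r, w2) = OR(1, 0) = 1
w4 = AND(w3, w2) = AND(1, 0) = 0
w5 = OR(s, w4) = OR(0, 0) = 0
w6 = OR(w2, w5) = OR(0, 0) = 0
So w6 = 0 as required.

p=0, q=0, r=1, s=0, t=0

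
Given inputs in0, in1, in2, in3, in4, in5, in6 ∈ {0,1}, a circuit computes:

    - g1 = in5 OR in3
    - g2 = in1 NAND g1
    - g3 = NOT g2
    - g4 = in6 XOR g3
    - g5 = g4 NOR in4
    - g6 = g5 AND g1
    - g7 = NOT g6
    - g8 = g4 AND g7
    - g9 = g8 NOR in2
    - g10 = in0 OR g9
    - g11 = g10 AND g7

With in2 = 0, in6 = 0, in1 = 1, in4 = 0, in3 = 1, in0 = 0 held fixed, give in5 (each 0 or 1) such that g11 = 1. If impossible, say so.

no solution exists

With in2 = 0, in6 = 0, in1 = 1, in4 = 0, in3 = 1, in0 = 0 fixed, none of the 2 settings of in5 give g11 = 1.
For example, with in5=1:
g1 = in5 OR in3 = 1 OR 1 = 1
g2 = in1 NAND g1 = 1 NAND 1 = 0
g3 = NOT g2 = NOT 0 = 1
g4 = in6 XOR g3 = 0 XOR 1 = 1
g5 = g4 NOR in4 = 1 NOR 0 = 0
g6 = g5 AND g1 = 0 AND 1 = 0
g7 = NOT g6 = NOT 0 = 1
g8 = g4 AND g7 = 1 AND 1 = 1
g9 = g8 NOR in2 = 1 NOR 0 = 0
g10 = in0 OR g9 = 0 OR 0 = 0
g11 = g10 AND g7 = 0 AND 1 = 0
giving g11 = 0 ≠ 1.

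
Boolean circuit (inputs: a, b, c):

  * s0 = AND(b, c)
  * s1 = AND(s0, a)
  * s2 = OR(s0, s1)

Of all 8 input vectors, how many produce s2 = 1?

s2 = OR(s0, s1) must be 1, so at least one of s0, s1 is 1.
Enumerating the 8 input combinations, 2 give s2 = 1 and 6 give s2 = 0.

2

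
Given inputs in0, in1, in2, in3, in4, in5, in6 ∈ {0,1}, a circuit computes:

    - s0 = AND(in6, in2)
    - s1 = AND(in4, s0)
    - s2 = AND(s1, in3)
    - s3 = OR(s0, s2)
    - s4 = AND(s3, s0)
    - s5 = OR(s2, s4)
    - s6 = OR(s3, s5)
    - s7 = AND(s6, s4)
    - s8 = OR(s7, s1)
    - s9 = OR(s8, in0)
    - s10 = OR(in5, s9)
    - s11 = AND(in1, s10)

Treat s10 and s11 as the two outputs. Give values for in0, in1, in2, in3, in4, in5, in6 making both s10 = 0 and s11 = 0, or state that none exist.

in0=0, in1=0, in2=1, in3=0, in4=0, in5=0, in6=0

Check with in0=0, in1=0, in2=1, in3=0, in4=0, in5=0, in6=0:
s0 = AND(in6, in2) = AND(0, 1) = 0
s1 = AND(in4, s0) = AND(0, 0) = 0
s2 = AND(s1, in3) = AND(0, 0) = 0
s3 = OR(s0, s2) = OR(0, 0) = 0
s4 = AND(s3, s0) = AND(0, 0) = 0
s5 = OR(s2, s4) = OR(0, 0) = 0
s6 = OR(s3, s5) = OR(0, 0) = 0
s7 = AND(s6, s4) = AND(0, 0) = 0
s8 = OR(s7, s1) = OR(0, 0) = 0
s9 = OR(s8, in0) = OR(0, 0) = 0
s10 = OR(in5, s9) = OR(0, 0) = 0
s11 = AND(in1, s10) = AND(0, 0) = 0
So s10 = 0 and s11 = 0.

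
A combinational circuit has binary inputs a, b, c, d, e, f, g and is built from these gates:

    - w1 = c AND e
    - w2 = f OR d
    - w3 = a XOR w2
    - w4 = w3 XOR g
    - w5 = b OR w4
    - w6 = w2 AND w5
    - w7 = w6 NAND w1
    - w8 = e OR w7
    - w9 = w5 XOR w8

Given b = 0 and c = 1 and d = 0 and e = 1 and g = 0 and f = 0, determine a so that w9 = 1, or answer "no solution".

w9 = w5 XOR w8 must be 1, so w5 and w8 differ.
Check with b = 0 and c = 1 and d = 0 and e = 1 and g = 0 and f = 0 and a=0:
w1 = c AND e = 1 AND 1 = 1
w2 = f OR d = 0 OR 0 = 0
w3 = a XOR w2 = 0 XOR 0 = 0
w4 = w3 XOR g = 0 XOR 0 = 0
w5 = b OR w4 = 0 OR 0 = 0
w6 = w2 AND w5 = 0 AND 0 = 0
w7 = w6 NAND w1 = 0 NAND 1 = 1
w8 = e OR w7 = 1 OR 1 = 1
w9 = w5 XOR w8 = 0 XOR 1 = 1
So w9 = 1.

a=0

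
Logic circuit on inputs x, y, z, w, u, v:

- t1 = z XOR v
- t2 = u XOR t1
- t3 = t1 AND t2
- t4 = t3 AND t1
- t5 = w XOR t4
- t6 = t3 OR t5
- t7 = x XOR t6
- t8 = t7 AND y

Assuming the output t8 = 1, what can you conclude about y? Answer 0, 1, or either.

1

t8 = t7 AND y must be 1, so both t7 = 1 and y = 1.
Every assignment with t8 = 1 has y = 1; there are 16 such assignment(s).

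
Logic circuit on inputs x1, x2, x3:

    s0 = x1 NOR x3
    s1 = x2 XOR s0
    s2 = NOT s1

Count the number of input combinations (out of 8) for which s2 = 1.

s2 = NOT s1 must be 1, so s1 = 0.
s1 = x2 XOR s0 must be 0, so x2 and s0 are equal.
Satisfying assignments:
  x1=0, x2=0, x3=1
  x1=0, x2=1, x3=0
  x1=1, x2=0, x3=0
  x1=1, x2=0, x3=1

4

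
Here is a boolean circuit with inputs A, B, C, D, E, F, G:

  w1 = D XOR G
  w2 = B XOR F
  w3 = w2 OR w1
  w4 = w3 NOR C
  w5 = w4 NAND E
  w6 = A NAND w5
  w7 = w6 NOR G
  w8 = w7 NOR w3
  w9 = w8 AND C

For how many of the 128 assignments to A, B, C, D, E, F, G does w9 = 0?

116

w9 = w8 AND C must be 0, so at least one of w8, C is 0.
Enumerating the 128 input combinations, 116 give w9 = 0 and 12 give w9 = 1.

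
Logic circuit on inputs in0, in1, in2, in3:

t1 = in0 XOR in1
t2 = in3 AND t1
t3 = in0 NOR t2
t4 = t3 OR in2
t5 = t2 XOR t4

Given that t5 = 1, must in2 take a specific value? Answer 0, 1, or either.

either

Both values of in2 occur among assignments with t5 = 1:
  in2=0: in0=0, in1=0, in2=0, in3=0
  in2=1: in0=0, in1=0, in2=1, in3=0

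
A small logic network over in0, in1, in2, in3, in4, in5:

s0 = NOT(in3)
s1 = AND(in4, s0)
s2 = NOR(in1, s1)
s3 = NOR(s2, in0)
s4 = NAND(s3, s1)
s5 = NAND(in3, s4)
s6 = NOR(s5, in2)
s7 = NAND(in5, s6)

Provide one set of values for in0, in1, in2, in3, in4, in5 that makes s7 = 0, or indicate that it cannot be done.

in0=1, in1=1, in2=0, in3=1, in4=0, in5=1

s7 = NAND(in5, s6) must be 0, so both in5 = 1 and s6 = 1.
Check with in0=1, in1=1, in2=0, in3=1, in4=0, in5=1:
s0 = NOT(in3) = NOT 1 = 0
s1 = AND(in4, s0) = AND(0, 0) = 0
s2 = NOR(in1, s1) = NOR(1, 0) = 0
s3 = NOR(s2, in0) = NOR(0, 1) = 0
s4 = NAND(s3, s1) = NAND(0, 0) = 1
s5 = NAND(in3, s4) = NAND(1, 1) = 0
s6 = NOR(s5, in2) = NOR(0, 0) = 1
s7 = NAND(in5, s6) = NAND(1, 1) = 0
So s7 = 0 as required.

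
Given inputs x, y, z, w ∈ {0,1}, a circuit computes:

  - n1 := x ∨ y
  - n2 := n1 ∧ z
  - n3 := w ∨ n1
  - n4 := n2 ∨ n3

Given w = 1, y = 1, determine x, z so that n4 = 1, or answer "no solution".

Check with w = 1, y = 1 and x=1, z=1:
n1 = x ∨ y = 1 ∨ 1 = 1
n2 = n1 ∧ z = 1 ∧ 1 = 1
n3 = w ∨ n1 = 1 ∨ 1 = 1
n4 = n2 ∨ n3 = 1 ∨ 1 = 1
So n4 = 1.

x=1, z=1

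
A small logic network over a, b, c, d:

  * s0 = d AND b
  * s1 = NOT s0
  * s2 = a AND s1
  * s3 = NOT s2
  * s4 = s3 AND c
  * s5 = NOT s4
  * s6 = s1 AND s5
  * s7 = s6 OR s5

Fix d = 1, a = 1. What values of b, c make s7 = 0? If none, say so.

b=1, c=1

Check with d = 1, a = 1 and b=1, c=1:
s0 = d AND b = 1 AND 1 = 1
s1 = NOT s0 = NOT 1 = 0
s2 = a AND s1 = 1 AND 0 = 0
s3 = NOT s2 = NOT 0 = 1
s4 = s3 AND c = 1 AND 1 = 1
s5 = NOT s4 = NOT 1 = 0
s6 = s1 AND s5 = 0 AND 0 = 0
s7 = s6 OR s5 = 0 OR 0 = 0
So s7 = 0.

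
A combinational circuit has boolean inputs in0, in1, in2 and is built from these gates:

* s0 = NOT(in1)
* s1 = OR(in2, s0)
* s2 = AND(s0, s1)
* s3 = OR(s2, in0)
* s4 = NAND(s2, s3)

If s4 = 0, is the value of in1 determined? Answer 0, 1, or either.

s4 = NAND(s2, s3) must be 0, so both s2 = 1 and s3 = 1.
Every assignment with s4 = 0 has in1 = 0; there are 4 such assignment(s).
  in0=0, in1=0, in2=0
  in0=0, in1=0, in2=1
  in0=1, in1=0, in2=0
  in0=1, in1=0, in2=1

0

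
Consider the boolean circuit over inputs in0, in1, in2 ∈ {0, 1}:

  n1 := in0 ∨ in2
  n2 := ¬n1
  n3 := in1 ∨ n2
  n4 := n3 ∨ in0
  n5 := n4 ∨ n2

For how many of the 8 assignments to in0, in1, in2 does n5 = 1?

n5 = n4 ∨ n2 must be 1, so at least one of n4, n2 is 1.
Enumerating the 8 input combinations, 7 give n5 = 1 and 1 give n5 = 0.

7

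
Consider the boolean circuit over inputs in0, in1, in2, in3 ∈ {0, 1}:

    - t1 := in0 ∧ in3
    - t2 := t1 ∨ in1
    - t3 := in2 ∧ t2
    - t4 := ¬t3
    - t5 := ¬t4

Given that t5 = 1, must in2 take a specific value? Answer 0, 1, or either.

t5 = ¬t4 must be 1, so t4 = 0.
t4 = ¬t3 must be 0, so t3 = 1.
Every assignment with t5 = 1 has in2 = 1; there are 5 such assignment(s).

1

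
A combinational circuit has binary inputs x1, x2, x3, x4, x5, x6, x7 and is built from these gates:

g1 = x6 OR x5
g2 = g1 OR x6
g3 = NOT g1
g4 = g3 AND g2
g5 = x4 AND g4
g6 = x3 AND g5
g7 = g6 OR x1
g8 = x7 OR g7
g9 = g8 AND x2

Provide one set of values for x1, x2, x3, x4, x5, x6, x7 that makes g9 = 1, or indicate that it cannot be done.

Check with x1=1, x2=1, x3=0, x4=0, x5=0, x6=1, x7=0:
g1 = x6 OR x5 = 1 OR 0 = 1
g2 = g1 OR x6 = 1 OR 1 = 1
g3 = NOT g1 = NOT 1 = 0
g4 = g3 AND g2 = 0 AND 1 = 0
g5 = x4 AND g4 = 0 AND 0 = 0
g6 = x3 AND g5 = 0 AND 0 = 0
g7 = g6 OR x1 = 0 OR 1 = 1
g8 = x7 OR g7 = 0 OR 1 = 1
g9 = g8 AND x2 = 1 AND 1 = 1
So g9 = 1 as required.

x1=1, x2=1, x3=0, x4=0, x5=0, x6=1, x7=0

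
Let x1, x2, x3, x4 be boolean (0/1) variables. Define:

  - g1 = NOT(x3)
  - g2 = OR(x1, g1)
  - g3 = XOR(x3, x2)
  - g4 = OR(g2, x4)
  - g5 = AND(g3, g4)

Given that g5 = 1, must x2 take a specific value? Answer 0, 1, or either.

either

Both values of x2 occur among assignments with g5 = 1:
  x2=0: x1=0, x2=0, x3=1, x4=1
  x2=1: x1=0, x2=1, x3=0, x4=0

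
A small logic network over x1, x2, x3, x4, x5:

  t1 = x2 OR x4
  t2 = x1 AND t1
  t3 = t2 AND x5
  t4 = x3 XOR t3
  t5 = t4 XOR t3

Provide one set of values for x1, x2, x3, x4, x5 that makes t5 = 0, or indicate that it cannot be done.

t5 = t4 XOR t3 must be 0, so t4 and t3 are equal.
Check with x1=1 x2=1 x3=0 x4=1 x5=0:
t1 = x2 OR x4 = 1 OR 1 = 1
t2 = x1 AND t1 = 1 AND 1 = 1
t3 = t2 AND x5 = 1 AND 0 = 0
t4 = x3 XOR t3 = 0 XOR 0 = 0
t5 = t4 XOR t3 = 0 XOR 0 = 0
So t5 = 0 as required.

x1=1 x2=1 x3=0 x4=1 x5=0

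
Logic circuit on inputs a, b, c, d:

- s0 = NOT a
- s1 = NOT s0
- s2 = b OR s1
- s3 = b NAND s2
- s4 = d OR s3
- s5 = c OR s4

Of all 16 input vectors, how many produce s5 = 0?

s5 = c OR s4 must be 0, so both c = 0 and s4 = 0.
s4 = d OR s3 must be 0, so both d = 0 and s3 = 0.
Enumerating the 16 input combinations, 2 give s5 = 0 and 14 give s5 = 1.

2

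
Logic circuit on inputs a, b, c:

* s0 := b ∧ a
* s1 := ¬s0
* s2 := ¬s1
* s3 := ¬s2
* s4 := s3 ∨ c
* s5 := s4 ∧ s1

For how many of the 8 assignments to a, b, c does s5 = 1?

s5 = s4 ∧ s1 must be 1, so both s4 = 1 and s1 = 1.
s4 = s3 ∨ c must be 1, so at least one of s3, c is 1.
s1 = ¬s0 must be 1, so s0 = 0.
Enumerating the 8 input combinations, 6 give s5 = 1 and 2 give s5 = 0.

6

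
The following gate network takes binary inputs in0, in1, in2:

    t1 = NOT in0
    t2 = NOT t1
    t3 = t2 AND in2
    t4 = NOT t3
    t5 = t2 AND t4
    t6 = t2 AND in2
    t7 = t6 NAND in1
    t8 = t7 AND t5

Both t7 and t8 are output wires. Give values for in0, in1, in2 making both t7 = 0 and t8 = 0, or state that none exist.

in0=1, in1=1, in2=1

Check with in0=1, in1=1, in2=1:
t1 = NOT in0 = NOT 1 = 0
t2 = NOT t1 = NOT 0 = 1
t3 = t2 AND in2 = 1 AND 1 = 1
t4 = NOT t3 = NOT 1 = 0
t5 = t2 AND t4 = 1 AND 0 = 0
t6 = t2 AND in2 = 1 AND 1 = 1
t7 = t6 NAND in1 = 1 NAND 1 = 0
t8 = t7 AND t5 = 0 AND 0 = 0
So t7 = 0 and t8 = 0.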